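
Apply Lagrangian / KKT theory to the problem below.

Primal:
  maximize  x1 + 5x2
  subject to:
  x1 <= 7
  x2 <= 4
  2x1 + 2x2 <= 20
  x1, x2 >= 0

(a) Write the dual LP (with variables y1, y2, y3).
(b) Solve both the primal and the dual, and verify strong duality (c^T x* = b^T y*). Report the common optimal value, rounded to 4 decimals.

The standard primal-dual pair for 'max c^T x s.t. A x <= b, x >= 0' is:
  Dual:  min b^T y  s.t.  A^T y >= c,  y >= 0.

So the dual LP is:
  minimize  7y1 + 4y2 + 20y3
  subject to:
    y1 + 2y3 >= 1
    y2 + 2y3 >= 5
    y1, y2, y3 >= 0

Solving the primal: x* = (6, 4).
  primal value c^T x* = 26.
Solving the dual: y* = (0, 4, 0.5).
  dual value b^T y* = 26.
Strong duality: c^T x* = b^T y*. Confirmed.

26


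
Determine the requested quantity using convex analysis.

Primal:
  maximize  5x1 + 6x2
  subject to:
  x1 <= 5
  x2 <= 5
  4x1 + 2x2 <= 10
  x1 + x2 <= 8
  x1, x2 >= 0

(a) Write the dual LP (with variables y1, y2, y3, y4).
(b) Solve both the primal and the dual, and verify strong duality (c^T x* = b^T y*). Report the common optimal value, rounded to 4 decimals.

The standard primal-dual pair for 'max c^T x s.t. A x <= b, x >= 0' is:
  Dual:  min b^T y  s.t.  A^T y >= c,  y >= 0.

So the dual LP is:
  minimize  5y1 + 5y2 + 10y3 + 8y4
  subject to:
    y1 + 4y3 + y4 >= 5
    y2 + 2y3 + y4 >= 6
    y1, y2, y3, y4 >= 0

Solving the primal: x* = (0, 5).
  primal value c^T x* = 30.
Solving the dual: y* = (0, 3.5, 1.25, 0).
  dual value b^T y* = 30.
Strong duality: c^T x* = b^T y*. Confirmed.

30


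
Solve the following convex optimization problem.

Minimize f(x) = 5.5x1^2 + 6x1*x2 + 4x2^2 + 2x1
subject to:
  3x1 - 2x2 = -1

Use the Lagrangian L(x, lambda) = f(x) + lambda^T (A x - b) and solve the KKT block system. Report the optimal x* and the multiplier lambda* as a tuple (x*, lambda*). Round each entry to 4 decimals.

Form the Lagrangian:
  L(x, lambda) = (1/2) x^T Q x + c^T x + lambda^T (A x - b)
Stationarity (grad_x L = 0): Q x + c + A^T lambda = 0.
Primal feasibility: A x = b.

This gives the KKT block system:
  [ Q   A^T ] [ x     ]   [-c ]
  [ A    0  ] [ lambda ] = [ b ]

Solving the linear system:
  x*      = (-0.234, 0.1489)
  lambda* = (-0.1064)
  f(x*)   = -0.2872

x* = (-0.234, 0.1489), lambda* = (-0.1064)


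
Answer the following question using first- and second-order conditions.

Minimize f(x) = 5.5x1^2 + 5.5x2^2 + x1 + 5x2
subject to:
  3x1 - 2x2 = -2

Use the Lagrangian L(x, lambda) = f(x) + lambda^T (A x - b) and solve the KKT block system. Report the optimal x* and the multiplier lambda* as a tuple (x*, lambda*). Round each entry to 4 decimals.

Form the Lagrangian:
  L(x, lambda) = (1/2) x^T Q x + c^T x + lambda^T (A x - b)
Stationarity (grad_x L = 0): Q x + c + A^T lambda = 0.
Primal feasibility: A x = b.

This gives the KKT block system:
  [ Q   A^T ] [ x     ]   [-c ]
  [ A    0  ] [ lambda ] = [ b ]

Solving the linear system:
  x*      = (-0.6993, -0.049)
  lambda* = (2.2308)
  f(x*)   = 1.7587

x* = (-0.6993, -0.049), lambda* = (2.2308)


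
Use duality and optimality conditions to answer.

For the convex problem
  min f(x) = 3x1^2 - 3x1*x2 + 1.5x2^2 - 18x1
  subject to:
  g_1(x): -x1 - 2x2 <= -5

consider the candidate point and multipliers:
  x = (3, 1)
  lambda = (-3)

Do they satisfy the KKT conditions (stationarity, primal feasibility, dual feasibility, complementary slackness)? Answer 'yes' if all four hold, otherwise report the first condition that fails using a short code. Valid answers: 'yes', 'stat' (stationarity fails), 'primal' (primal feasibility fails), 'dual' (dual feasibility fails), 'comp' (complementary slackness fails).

Gradient of f: grad f(x) = Q x + c = (-3, -6)
Constraint values g_i(x) = a_i^T x - b_i:
  g_1((3, 1)) = 0
Stationarity residual: grad f(x) + sum_i lambda_i a_i = (0, 0)
  -> stationarity OK
Primal feasibility (all g_i <= 0): OK
Dual feasibility (all lambda_i >= 0): FAILS
Complementary slackness (lambda_i * g_i(x) = 0 for all i): OK

Verdict: the first failing condition is dual_feasibility -> dual.

dual


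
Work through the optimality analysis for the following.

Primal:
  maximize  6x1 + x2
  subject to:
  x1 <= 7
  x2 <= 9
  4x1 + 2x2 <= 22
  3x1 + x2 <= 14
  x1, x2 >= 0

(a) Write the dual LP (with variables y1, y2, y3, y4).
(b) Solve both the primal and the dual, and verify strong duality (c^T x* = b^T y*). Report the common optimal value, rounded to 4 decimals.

The standard primal-dual pair for 'max c^T x s.t. A x <= b, x >= 0' is:
  Dual:  min b^T y  s.t.  A^T y >= c,  y >= 0.

So the dual LP is:
  minimize  7y1 + 9y2 + 22y3 + 14y4
  subject to:
    y1 + 4y3 + 3y4 >= 6
    y2 + 2y3 + y4 >= 1
    y1, y2, y3, y4 >= 0

Solving the primal: x* = (4.6667, 0).
  primal value c^T x* = 28.
Solving the dual: y* = (0, 0, 0, 2).
  dual value b^T y* = 28.
Strong duality: c^T x* = b^T y*. Confirmed.

28


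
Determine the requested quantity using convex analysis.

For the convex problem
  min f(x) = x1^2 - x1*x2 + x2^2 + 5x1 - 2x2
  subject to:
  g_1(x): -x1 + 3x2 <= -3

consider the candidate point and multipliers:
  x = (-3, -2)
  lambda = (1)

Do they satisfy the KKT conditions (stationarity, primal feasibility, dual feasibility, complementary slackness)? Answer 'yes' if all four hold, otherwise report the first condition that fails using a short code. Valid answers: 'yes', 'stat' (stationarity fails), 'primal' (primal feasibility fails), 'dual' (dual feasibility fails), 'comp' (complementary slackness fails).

Gradient of f: grad f(x) = Q x + c = (1, -3)
Constraint values g_i(x) = a_i^T x - b_i:
  g_1((-3, -2)) = 0
Stationarity residual: grad f(x) + sum_i lambda_i a_i = (0, 0)
  -> stationarity OK
Primal feasibility (all g_i <= 0): OK
Dual feasibility (all lambda_i >= 0): OK
Complementary slackness (lambda_i * g_i(x) = 0 for all i): OK

Verdict: yes, KKT holds.

yes


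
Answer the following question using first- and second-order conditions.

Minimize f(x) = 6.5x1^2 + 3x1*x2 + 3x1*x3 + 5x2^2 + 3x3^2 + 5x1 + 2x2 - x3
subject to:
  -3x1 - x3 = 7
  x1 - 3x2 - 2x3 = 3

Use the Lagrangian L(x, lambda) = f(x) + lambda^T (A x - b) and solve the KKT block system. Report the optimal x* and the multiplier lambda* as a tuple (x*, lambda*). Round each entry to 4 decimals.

Form the Lagrangian:
  L(x, lambda) = (1/2) x^T Q x + c^T x + lambda^T (A x - b)
Stationarity (grad_x L = 0): Q x + c + A^T lambda = 0.
Primal feasibility: A x = b.

This gives the KKT block system:
  [ Q   A^T ] [ x     ]   [-c ]
  [ A    0  ] [ lambda ] = [ b ]

Solving the linear system:
  x*      = (-1.824, -0.5894, -1.5279)
  lambda* = (-9.3955, -3.122)
  f(x*)   = 33.1816

x* = (-1.824, -0.5894, -1.5279), lambda* = (-9.3955, -3.122)


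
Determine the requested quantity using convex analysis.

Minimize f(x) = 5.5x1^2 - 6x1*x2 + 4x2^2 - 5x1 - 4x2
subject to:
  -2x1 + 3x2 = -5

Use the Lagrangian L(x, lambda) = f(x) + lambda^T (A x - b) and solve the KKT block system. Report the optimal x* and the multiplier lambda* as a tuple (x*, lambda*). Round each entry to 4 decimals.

Form the Lagrangian:
  L(x, lambda) = (1/2) x^T Q x + c^T x + lambda^T (A x - b)
Stationarity (grad_x L = 0): Q x + c + A^T lambda = 0.
Primal feasibility: A x = b.

This gives the KKT block system:
  [ Q   A^T ] [ x     ]   [-c ]
  [ A    0  ] [ lambda ] = [ b ]

Solving the linear system:
  x*      = (1, -1)
  lambda* = (6)
  f(x*)   = 14.5

x* = (1, -1), lambda* = (6)


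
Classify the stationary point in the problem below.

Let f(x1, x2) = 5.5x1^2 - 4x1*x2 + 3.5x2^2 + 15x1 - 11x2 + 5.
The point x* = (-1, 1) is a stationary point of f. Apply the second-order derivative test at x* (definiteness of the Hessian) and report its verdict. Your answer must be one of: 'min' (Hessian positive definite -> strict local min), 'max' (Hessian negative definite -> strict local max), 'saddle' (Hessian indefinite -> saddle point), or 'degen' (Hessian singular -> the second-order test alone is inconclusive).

Compute the Hessian H = grad^2 f:
  H = [[11, -4], [-4, 7]]
Verify stationarity: grad f(x*) = H x* + g = (0, 0).
Eigenvalues of H: 4.5279, 13.4721.
Both eigenvalues > 0, so H is positive definite -> x* is a strict local min.

min


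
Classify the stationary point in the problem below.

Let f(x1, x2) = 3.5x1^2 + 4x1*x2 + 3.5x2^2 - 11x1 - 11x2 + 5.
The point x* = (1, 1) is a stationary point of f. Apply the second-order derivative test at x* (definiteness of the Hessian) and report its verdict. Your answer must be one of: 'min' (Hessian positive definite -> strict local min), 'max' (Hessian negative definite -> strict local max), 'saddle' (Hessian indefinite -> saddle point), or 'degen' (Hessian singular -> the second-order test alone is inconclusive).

Compute the Hessian H = grad^2 f:
  H = [[7, 4], [4, 7]]
Verify stationarity: grad f(x*) = H x* + g = (0, 0).
Eigenvalues of H: 3, 11.
Both eigenvalues > 0, so H is positive definite -> x* is a strict local min.

min


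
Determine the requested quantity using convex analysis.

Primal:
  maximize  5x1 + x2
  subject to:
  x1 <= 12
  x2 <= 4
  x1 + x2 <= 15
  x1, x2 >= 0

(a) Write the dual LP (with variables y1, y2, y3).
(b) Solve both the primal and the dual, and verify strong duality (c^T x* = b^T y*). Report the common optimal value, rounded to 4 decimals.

The standard primal-dual pair for 'max c^T x s.t. A x <= b, x >= 0' is:
  Dual:  min b^T y  s.t.  A^T y >= c,  y >= 0.

So the dual LP is:
  minimize  12y1 + 4y2 + 15y3
  subject to:
    y1 + y3 >= 5
    y2 + y3 >= 1
    y1, y2, y3 >= 0

Solving the primal: x* = (12, 3).
  primal value c^T x* = 63.
Solving the dual: y* = (4, 0, 1).
  dual value b^T y* = 63.
Strong duality: c^T x* = b^T y*. Confirmed.

63


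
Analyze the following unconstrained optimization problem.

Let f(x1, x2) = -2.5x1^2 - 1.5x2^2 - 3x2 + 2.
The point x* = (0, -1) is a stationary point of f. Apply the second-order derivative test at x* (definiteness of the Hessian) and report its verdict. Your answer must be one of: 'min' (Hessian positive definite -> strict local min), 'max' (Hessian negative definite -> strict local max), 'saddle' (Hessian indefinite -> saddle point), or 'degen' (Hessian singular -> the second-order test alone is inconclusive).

Compute the Hessian H = grad^2 f:
  H = [[-5, 0], [0, -3]]
Verify stationarity: grad f(x*) = H x* + g = (0, 0).
Eigenvalues of H: -5, -3.
Both eigenvalues < 0, so H is negative definite -> x* is a strict local max.

max


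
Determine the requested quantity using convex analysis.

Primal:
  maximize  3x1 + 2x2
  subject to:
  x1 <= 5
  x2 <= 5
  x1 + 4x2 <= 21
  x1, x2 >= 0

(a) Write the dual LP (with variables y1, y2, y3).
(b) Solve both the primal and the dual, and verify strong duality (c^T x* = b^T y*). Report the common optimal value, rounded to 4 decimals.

The standard primal-dual pair for 'max c^T x s.t. A x <= b, x >= 0' is:
  Dual:  min b^T y  s.t.  A^T y >= c,  y >= 0.

So the dual LP is:
  minimize  5y1 + 5y2 + 21y3
  subject to:
    y1 + y3 >= 3
    y2 + 4y3 >= 2
    y1, y2, y3 >= 0

Solving the primal: x* = (5, 4).
  primal value c^T x* = 23.
Solving the dual: y* = (2.5, 0, 0.5).
  dual value b^T y* = 23.
Strong duality: c^T x* = b^T y*. Confirmed.

23


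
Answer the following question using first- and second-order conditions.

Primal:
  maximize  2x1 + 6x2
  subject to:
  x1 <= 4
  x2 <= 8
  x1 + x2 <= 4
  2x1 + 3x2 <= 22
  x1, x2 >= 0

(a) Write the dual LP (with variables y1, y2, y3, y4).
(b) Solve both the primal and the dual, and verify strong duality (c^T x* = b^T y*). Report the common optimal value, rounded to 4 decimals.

The standard primal-dual pair for 'max c^T x s.t. A x <= b, x >= 0' is:
  Dual:  min b^T y  s.t.  A^T y >= c,  y >= 0.

So the dual LP is:
  minimize  4y1 + 8y2 + 4y3 + 22y4
  subject to:
    y1 + y3 + 2y4 >= 2
    y2 + y3 + 3y4 >= 6
    y1, y2, y3, y4 >= 0

Solving the primal: x* = (0, 4).
  primal value c^T x* = 24.
Solving the dual: y* = (0, 0, 6, 0).
  dual value b^T y* = 24.
Strong duality: c^T x* = b^T y*. Confirmed.

24


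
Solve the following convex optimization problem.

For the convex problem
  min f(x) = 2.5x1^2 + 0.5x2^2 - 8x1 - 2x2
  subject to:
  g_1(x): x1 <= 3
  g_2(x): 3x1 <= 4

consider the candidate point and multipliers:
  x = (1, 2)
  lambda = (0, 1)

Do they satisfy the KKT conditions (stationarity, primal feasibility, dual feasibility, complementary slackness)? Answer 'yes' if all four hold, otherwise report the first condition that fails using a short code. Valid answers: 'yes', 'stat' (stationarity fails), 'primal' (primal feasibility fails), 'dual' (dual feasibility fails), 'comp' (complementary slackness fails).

Gradient of f: grad f(x) = Q x + c = (-3, 0)
Constraint values g_i(x) = a_i^T x - b_i:
  g_1((1, 2)) = -2
  g_2((1, 2)) = -1
Stationarity residual: grad f(x) + sum_i lambda_i a_i = (0, 0)
  -> stationarity OK
Primal feasibility (all g_i <= 0): OK
Dual feasibility (all lambda_i >= 0): OK
Complementary slackness (lambda_i * g_i(x) = 0 for all i): FAILS

Verdict: the first failing condition is complementary_slackness -> comp.

comp


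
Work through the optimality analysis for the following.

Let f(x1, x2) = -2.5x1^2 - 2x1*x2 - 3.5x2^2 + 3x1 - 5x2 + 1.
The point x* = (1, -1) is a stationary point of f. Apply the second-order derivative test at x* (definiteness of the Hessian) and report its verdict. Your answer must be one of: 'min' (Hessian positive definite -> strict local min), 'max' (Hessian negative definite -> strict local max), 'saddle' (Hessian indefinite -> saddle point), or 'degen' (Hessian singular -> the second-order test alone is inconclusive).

Compute the Hessian H = grad^2 f:
  H = [[-5, -2], [-2, -7]]
Verify stationarity: grad f(x*) = H x* + g = (0, 0).
Eigenvalues of H: -8.2361, -3.7639.
Both eigenvalues < 0, so H is negative definite -> x* is a strict local max.

max


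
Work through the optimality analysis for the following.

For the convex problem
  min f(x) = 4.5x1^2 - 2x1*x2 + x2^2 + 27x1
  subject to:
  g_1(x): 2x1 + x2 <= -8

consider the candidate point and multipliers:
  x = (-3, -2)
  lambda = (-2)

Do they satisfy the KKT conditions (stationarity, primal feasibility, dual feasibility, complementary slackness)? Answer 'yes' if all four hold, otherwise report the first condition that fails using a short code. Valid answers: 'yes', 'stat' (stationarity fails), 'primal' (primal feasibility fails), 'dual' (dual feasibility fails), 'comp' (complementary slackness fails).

Gradient of f: grad f(x) = Q x + c = (4, 2)
Constraint values g_i(x) = a_i^T x - b_i:
  g_1((-3, -2)) = 0
Stationarity residual: grad f(x) + sum_i lambda_i a_i = (0, 0)
  -> stationarity OK
Primal feasibility (all g_i <= 0): OK
Dual feasibility (all lambda_i >= 0): FAILS
Complementary slackness (lambda_i * g_i(x) = 0 for all i): OK

Verdict: the first failing condition is dual_feasibility -> dual.

dual


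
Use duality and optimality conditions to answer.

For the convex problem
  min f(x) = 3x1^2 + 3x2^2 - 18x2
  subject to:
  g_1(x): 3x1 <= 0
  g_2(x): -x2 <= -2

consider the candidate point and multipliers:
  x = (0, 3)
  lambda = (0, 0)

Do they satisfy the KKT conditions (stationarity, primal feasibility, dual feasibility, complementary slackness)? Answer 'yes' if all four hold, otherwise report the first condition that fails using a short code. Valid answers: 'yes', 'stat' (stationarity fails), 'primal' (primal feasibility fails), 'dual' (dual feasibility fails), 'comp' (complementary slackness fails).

Gradient of f: grad f(x) = Q x + c = (0, 0)
Constraint values g_i(x) = a_i^T x - b_i:
  g_1((0, 3)) = 0
  g_2((0, 3)) = -1
Stationarity residual: grad f(x) + sum_i lambda_i a_i = (0, 0)
  -> stationarity OK
Primal feasibility (all g_i <= 0): OK
Dual feasibility (all lambda_i >= 0): OK
Complementary slackness (lambda_i * g_i(x) = 0 for all i): OK

Verdict: yes, KKT holds.

yes


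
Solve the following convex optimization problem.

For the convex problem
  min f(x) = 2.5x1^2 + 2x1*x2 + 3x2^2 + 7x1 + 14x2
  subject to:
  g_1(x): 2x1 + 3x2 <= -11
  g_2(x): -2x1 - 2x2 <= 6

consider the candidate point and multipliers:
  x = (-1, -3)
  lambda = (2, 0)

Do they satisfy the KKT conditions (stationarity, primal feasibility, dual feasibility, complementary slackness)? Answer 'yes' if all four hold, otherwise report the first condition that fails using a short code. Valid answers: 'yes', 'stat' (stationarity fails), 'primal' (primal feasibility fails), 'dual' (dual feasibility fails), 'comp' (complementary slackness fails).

Gradient of f: grad f(x) = Q x + c = (-4, -6)
Constraint values g_i(x) = a_i^T x - b_i:
  g_1((-1, -3)) = 0
  g_2((-1, -3)) = 2
Stationarity residual: grad f(x) + sum_i lambda_i a_i = (0, 0)
  -> stationarity OK
Primal feasibility (all g_i <= 0): FAILS
Dual feasibility (all lambda_i >= 0): OK
Complementary slackness (lambda_i * g_i(x) = 0 for all i): OK

Verdict: the first failing condition is primal_feasibility -> primal.

primal


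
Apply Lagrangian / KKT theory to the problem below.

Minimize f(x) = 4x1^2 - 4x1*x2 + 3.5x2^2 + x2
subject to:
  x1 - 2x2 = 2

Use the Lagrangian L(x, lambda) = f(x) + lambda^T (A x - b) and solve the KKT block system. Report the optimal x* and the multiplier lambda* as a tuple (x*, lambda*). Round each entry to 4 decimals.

Form the Lagrangian:
  L(x, lambda) = (1/2) x^T Q x + c^T x + lambda^T (A x - b)
Stationarity (grad_x L = 0): Q x + c + A^T lambda = 0.
Primal feasibility: A x = b.

This gives the KKT block system:
  [ Q   A^T ] [ x     ]   [-c ]
  [ A    0  ] [ lambda ] = [ b ]

Solving the linear system:
  x*      = (-0.1739, -1.087)
  lambda* = (-2.9565)
  f(x*)   = 2.413

x* = (-0.1739, -1.087), lambda* = (-2.9565)


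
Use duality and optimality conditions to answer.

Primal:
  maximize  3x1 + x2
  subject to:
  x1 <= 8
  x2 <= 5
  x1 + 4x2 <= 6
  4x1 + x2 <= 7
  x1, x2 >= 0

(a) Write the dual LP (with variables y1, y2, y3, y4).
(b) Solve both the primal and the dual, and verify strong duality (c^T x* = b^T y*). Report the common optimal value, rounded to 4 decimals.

The standard primal-dual pair for 'max c^T x s.t. A x <= b, x >= 0' is:
  Dual:  min b^T y  s.t.  A^T y >= c,  y >= 0.

So the dual LP is:
  minimize  8y1 + 5y2 + 6y3 + 7y4
  subject to:
    y1 + y3 + 4y4 >= 3
    y2 + 4y3 + y4 >= 1
    y1, y2, y3, y4 >= 0

Solving the primal: x* = (1.4667, 1.1333).
  primal value c^T x* = 5.5333.
Solving the dual: y* = (0, 0, 0.0667, 0.7333).
  dual value b^T y* = 5.5333.
Strong duality: c^T x* = b^T y*. Confirmed.

5.5333


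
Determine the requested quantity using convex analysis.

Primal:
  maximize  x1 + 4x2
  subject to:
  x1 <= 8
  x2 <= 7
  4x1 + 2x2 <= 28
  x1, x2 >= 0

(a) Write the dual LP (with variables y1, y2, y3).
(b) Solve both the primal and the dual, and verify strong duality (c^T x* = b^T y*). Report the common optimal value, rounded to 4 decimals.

The standard primal-dual pair for 'max c^T x s.t. A x <= b, x >= 0' is:
  Dual:  min b^T y  s.t.  A^T y >= c,  y >= 0.

So the dual LP is:
  minimize  8y1 + 7y2 + 28y3
  subject to:
    y1 + 4y3 >= 1
    y2 + 2y3 >= 4
    y1, y2, y3 >= 0

Solving the primal: x* = (3.5, 7).
  primal value c^T x* = 31.5.
Solving the dual: y* = (0, 3.5, 0.25).
  dual value b^T y* = 31.5.
Strong duality: c^T x* = b^T y*. Confirmed.

31.5


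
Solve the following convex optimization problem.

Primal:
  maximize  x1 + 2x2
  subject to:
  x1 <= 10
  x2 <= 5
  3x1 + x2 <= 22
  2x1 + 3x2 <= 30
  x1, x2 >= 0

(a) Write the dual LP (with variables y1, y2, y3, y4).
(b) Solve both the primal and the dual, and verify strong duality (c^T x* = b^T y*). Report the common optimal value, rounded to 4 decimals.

The standard primal-dual pair for 'max c^T x s.t. A x <= b, x >= 0' is:
  Dual:  min b^T y  s.t.  A^T y >= c,  y >= 0.

So the dual LP is:
  minimize  10y1 + 5y2 + 22y3 + 30y4
  subject to:
    y1 + 3y3 + 2y4 >= 1
    y2 + y3 + 3y4 >= 2
    y1, y2, y3, y4 >= 0

Solving the primal: x* = (5.6667, 5).
  primal value c^T x* = 15.6667.
Solving the dual: y* = (0, 1.6667, 0.3333, 0).
  dual value b^T y* = 15.6667.
Strong duality: c^T x* = b^T y*. Confirmed.

15.6667


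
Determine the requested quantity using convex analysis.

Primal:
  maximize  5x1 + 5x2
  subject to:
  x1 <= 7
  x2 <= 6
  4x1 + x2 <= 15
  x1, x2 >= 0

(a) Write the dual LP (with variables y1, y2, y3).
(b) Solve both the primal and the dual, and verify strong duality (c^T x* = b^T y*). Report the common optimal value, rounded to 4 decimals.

The standard primal-dual pair for 'max c^T x s.t. A x <= b, x >= 0' is:
  Dual:  min b^T y  s.t.  A^T y >= c,  y >= 0.

So the dual LP is:
  minimize  7y1 + 6y2 + 15y3
  subject to:
    y1 + 4y3 >= 5
    y2 + y3 >= 5
    y1, y2, y3 >= 0

Solving the primal: x* = (2.25, 6).
  primal value c^T x* = 41.25.
Solving the dual: y* = (0, 3.75, 1.25).
  dual value b^T y* = 41.25.
Strong duality: c^T x* = b^T y*. Confirmed.

41.25


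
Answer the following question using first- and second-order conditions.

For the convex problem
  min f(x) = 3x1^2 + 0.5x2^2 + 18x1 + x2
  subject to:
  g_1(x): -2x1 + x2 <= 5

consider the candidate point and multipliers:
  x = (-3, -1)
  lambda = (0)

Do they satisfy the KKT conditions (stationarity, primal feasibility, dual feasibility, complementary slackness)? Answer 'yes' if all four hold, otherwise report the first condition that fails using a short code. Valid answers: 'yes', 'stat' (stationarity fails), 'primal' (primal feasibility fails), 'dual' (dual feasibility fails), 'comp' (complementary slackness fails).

Gradient of f: grad f(x) = Q x + c = (0, 0)
Constraint values g_i(x) = a_i^T x - b_i:
  g_1((-3, -1)) = 0
Stationarity residual: grad f(x) + sum_i lambda_i a_i = (0, 0)
  -> stationarity OK
Primal feasibility (all g_i <= 0): OK
Dual feasibility (all lambda_i >= 0): OK
Complementary slackness (lambda_i * g_i(x) = 0 for all i): OK

Verdict: yes, KKT holds.

yes


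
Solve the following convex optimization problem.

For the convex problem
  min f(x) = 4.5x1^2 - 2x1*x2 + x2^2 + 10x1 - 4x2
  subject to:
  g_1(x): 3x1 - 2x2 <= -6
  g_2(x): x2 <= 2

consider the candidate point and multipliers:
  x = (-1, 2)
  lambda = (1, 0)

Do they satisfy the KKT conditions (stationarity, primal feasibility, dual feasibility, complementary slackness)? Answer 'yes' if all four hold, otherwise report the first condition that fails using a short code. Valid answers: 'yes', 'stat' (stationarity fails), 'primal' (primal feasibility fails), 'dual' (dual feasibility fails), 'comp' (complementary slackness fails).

Gradient of f: grad f(x) = Q x + c = (-3, 2)
Constraint values g_i(x) = a_i^T x - b_i:
  g_1((-1, 2)) = -1
  g_2((-1, 2)) = 0
Stationarity residual: grad f(x) + sum_i lambda_i a_i = (0, 0)
  -> stationarity OK
Primal feasibility (all g_i <= 0): OK
Dual feasibility (all lambda_i >= 0): OK
Complementary slackness (lambda_i * g_i(x) = 0 for all i): FAILS

Verdict: the first failing condition is complementary_slackness -> comp.

comp


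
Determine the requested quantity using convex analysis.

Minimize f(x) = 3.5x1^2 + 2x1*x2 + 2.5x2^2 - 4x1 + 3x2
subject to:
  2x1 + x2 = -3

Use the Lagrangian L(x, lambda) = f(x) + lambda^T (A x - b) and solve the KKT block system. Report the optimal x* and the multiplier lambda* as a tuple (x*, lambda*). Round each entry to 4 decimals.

Form the Lagrangian:
  L(x, lambda) = (1/2) x^T Q x + c^T x + lambda^T (A x - b)
Stationarity (grad_x L = 0): Q x + c + A^T lambda = 0.
Primal feasibility: A x = b.

This gives the KKT block system:
  [ Q   A^T ] [ x     ]   [-c ]
  [ A    0  ] [ lambda ] = [ b ]

Solving the linear system:
  x*      = (-0.7368, -1.5263)
  lambda* = (6.1053)
  f(x*)   = 8.3421

x* = (-0.7368, -1.5263), lambda* = (6.1053)


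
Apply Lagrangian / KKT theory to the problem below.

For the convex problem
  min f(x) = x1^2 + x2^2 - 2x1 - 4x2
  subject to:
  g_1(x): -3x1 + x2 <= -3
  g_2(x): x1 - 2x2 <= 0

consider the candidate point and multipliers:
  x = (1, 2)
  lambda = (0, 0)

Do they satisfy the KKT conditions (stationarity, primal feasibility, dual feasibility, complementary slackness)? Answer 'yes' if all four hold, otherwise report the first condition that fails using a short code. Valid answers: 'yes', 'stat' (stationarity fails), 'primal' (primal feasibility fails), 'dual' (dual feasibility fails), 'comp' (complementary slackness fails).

Gradient of f: grad f(x) = Q x + c = (0, 0)
Constraint values g_i(x) = a_i^T x - b_i:
  g_1((1, 2)) = 2
  g_2((1, 2)) = -3
Stationarity residual: grad f(x) + sum_i lambda_i a_i = (0, 0)
  -> stationarity OK
Primal feasibility (all g_i <= 0): FAILS
Dual feasibility (all lambda_i >= 0): OK
Complementary slackness (lambda_i * g_i(x) = 0 for all i): OK

Verdict: the first failing condition is primal_feasibility -> primal.

primal


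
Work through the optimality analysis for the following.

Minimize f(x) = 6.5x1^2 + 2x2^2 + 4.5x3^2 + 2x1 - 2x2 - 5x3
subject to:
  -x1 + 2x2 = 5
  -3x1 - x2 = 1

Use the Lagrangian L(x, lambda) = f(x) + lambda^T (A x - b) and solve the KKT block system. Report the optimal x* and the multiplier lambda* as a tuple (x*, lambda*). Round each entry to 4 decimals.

Form the Lagrangian:
  L(x, lambda) = (1/2) x^T Q x + c^T x + lambda^T (A x - b)
Stationarity (grad_x L = 0): Q x + c + A^T lambda = 0.
Primal feasibility: A x = b.

This gives the KKT block system:
  [ Q   A^T ] [ x     ]   [-c ]
  [ A    0  ] [ lambda ] = [ b ]

Solving the linear system:
  x*      = (-1, 2, 0.5556)
  lambda* = (-4.1429, -2.2857)
  f(x*)   = 7.1111

x* = (-1, 2, 0.5556), lambda* = (-4.1429, -2.2857)


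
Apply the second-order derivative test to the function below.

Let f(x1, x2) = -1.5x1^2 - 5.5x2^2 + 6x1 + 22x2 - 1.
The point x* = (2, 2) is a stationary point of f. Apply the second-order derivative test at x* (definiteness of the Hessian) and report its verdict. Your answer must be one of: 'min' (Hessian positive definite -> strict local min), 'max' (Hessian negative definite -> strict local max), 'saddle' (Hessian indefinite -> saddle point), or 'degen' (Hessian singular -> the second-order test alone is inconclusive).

Compute the Hessian H = grad^2 f:
  H = [[-3, 0], [0, -11]]
Verify stationarity: grad f(x*) = H x* + g = (0, 0).
Eigenvalues of H: -11, -3.
Both eigenvalues < 0, so H is negative definite -> x* is a strict local max.

max


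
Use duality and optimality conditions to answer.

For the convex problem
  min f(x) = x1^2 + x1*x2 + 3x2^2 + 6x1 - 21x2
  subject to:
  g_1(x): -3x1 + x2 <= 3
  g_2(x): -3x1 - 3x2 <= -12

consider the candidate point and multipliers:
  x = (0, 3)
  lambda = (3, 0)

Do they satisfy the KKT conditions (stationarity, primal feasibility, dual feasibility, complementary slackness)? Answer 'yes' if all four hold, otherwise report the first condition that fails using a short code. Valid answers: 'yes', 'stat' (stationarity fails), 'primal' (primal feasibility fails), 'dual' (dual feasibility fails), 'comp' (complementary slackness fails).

Gradient of f: grad f(x) = Q x + c = (9, -3)
Constraint values g_i(x) = a_i^T x - b_i:
  g_1((0, 3)) = 0
  g_2((0, 3)) = 3
Stationarity residual: grad f(x) + sum_i lambda_i a_i = (0, 0)
  -> stationarity OK
Primal feasibility (all g_i <= 0): FAILS
Dual feasibility (all lambda_i >= 0): OK
Complementary slackness (lambda_i * g_i(x) = 0 for all i): OK

Verdict: the first failing condition is primal_feasibility -> primal.

primal


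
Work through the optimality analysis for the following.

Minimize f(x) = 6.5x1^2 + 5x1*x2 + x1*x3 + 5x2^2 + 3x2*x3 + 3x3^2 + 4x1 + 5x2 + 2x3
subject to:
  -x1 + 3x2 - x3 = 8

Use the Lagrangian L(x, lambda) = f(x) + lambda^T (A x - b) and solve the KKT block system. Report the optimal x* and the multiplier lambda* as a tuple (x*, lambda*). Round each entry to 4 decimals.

Form the Lagrangian:
  L(x, lambda) = (1/2) x^T Q x + c^T x + lambda^T (A x - b)
Stationarity (grad_x L = 0): Q x + c + A^T lambda = 0.
Primal feasibility: A x = b.

This gives the KKT block system:
  [ Q   A^T ] [ x     ]   [-c ]
  [ A    0  ] [ lambda ] = [ b ]

Solving the linear system:
  x*      = (-1.1453, 1.7331, -1.6555)
  lambda* = (-3.8792)
  f(x*)   = 15.9033

x* = (-1.1453, 1.7331, -1.6555), lambda* = (-3.8792)


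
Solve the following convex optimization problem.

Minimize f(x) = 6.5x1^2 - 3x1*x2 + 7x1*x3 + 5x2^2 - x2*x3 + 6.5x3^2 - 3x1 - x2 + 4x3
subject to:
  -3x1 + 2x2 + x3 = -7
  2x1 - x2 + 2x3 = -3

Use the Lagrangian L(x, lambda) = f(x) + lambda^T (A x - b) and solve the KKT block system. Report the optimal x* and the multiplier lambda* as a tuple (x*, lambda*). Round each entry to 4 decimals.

Form the Lagrangian:
  L(x, lambda) = (1/2) x^T Q x + c^T x + lambda^T (A x - b)
Stationarity (grad_x L = 0): Q x + c + A^T lambda = 0.
Primal feasibility: A x = b.

This gives the KKT block system:
  [ Q   A^T ] [ x     ]   [-c ]
  [ A    0  ] [ lambda ] = [ b ]

Solving the linear system:
  x*      = (1.5249, 0.2398, -2.905)
  lambda* = (4.7749, 9.2778)
  f(x*)   = 22.4115

x* = (1.5249, 0.2398, -2.905), lambda* = (4.7749, 9.2778)


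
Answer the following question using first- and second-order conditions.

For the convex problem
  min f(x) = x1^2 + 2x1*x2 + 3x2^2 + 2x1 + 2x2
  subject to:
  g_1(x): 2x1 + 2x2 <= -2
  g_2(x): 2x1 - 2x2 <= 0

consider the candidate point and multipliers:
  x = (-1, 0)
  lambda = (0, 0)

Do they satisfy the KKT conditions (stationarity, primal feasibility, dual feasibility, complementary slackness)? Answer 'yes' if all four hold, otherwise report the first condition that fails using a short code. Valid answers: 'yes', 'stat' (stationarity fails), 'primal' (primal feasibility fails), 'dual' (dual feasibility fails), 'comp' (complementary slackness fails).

Gradient of f: grad f(x) = Q x + c = (0, 0)
Constraint values g_i(x) = a_i^T x - b_i:
  g_1((-1, 0)) = 0
  g_2((-1, 0)) = -2
Stationarity residual: grad f(x) + sum_i lambda_i a_i = (0, 0)
  -> stationarity OK
Primal feasibility (all g_i <= 0): OK
Dual feasibility (all lambda_i >= 0): OK
Complementary slackness (lambda_i * g_i(x) = 0 for all i): OK

Verdict: yes, KKT holds.

yes


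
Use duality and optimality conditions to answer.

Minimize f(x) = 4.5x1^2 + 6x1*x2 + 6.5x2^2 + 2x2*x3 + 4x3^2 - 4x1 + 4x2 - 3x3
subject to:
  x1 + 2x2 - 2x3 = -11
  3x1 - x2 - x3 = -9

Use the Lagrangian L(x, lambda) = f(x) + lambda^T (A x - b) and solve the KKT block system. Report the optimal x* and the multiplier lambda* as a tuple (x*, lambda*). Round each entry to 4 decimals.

Form the Lagrangian:
  L(x, lambda) = (1/2) x^T Q x + c^T x + lambda^T (A x - b)
Stationarity (grad_x L = 0): Q x + c + A^T lambda = 0.
Primal feasibility: A x = b.

This gives the KKT block system:
  [ Q   A^T ] [ x     ]   [-c ]
  [ A    0  ] [ lambda ] = [ b ]

Solving the linear system:
  x*      = (-2.0685, -0.8356, 3.6301)
  lambda* = (9.0959, 6.1781)
  f(x*)   = 74.8493

x* = (-2.0685, -0.8356, 3.6301), lambda* = (9.0959, 6.1781)


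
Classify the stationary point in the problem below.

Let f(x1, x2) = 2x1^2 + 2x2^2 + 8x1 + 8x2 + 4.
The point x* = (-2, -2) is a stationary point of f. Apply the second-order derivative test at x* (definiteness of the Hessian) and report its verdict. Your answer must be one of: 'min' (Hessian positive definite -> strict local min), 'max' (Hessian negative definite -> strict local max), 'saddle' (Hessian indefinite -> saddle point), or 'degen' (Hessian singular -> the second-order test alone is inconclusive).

Compute the Hessian H = grad^2 f:
  H = [[4, 0], [0, 4]]
Verify stationarity: grad f(x*) = H x* + g = (0, 0).
Eigenvalues of H: 4, 4.
Both eigenvalues > 0, so H is positive definite -> x* is a strict local min.

min


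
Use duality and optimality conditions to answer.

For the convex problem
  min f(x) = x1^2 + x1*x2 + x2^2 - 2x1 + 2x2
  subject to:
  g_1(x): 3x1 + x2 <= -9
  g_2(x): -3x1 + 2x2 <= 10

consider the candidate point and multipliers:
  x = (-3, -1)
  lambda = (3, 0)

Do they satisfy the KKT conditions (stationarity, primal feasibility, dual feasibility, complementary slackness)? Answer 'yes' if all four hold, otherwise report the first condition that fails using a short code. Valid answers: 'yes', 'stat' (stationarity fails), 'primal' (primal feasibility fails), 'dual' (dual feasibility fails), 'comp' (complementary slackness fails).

Gradient of f: grad f(x) = Q x + c = (-9, -3)
Constraint values g_i(x) = a_i^T x - b_i:
  g_1((-3, -1)) = -1
  g_2((-3, -1)) = -3
Stationarity residual: grad f(x) + sum_i lambda_i a_i = (0, 0)
  -> stationarity OK
Primal feasibility (all g_i <= 0): OK
Dual feasibility (all lambda_i >= 0): OK
Complementary slackness (lambda_i * g_i(x) = 0 for all i): FAILS

Verdict: the first failing condition is complementary_slackness -> comp.

comp


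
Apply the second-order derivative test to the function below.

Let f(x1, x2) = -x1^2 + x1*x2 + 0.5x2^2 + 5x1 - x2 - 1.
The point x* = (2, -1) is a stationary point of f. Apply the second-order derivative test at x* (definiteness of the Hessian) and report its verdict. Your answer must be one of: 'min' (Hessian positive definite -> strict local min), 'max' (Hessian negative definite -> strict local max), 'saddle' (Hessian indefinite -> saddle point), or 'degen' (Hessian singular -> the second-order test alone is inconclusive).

Compute the Hessian H = grad^2 f:
  H = [[-2, 1], [1, 1]]
Verify stationarity: grad f(x*) = H x* + g = (0, 0).
Eigenvalues of H: -2.3028, 1.3028.
Eigenvalues have mixed signs, so H is indefinite -> x* is a saddle point.

saddle


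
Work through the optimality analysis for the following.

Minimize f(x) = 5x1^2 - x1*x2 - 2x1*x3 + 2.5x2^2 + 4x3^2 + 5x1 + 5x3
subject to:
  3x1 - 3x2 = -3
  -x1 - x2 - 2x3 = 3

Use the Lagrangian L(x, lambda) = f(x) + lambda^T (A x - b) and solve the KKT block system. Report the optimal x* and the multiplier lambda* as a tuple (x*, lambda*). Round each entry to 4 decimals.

Form the Lagrangian:
  L(x, lambda) = (1/2) x^T Q x + c^T x + lambda^T (A x - b)
Stationarity (grad_x L = 0): Q x + c + A^T lambda = 0.
Primal feasibility: A x = b.

This gives the KKT block system:
  [ Q   A^T ] [ x     ]   [-c ]
  [ A    0  ] [ lambda ] = [ b ]

Solving the linear system:
  x*      = (-0.96, 0.04, -1.04)
  lambda* = (0.62, -0.7)
  f(x*)   = -3.02

x* = (-0.96, 0.04, -1.04), lambda* = (0.62, -0.7)


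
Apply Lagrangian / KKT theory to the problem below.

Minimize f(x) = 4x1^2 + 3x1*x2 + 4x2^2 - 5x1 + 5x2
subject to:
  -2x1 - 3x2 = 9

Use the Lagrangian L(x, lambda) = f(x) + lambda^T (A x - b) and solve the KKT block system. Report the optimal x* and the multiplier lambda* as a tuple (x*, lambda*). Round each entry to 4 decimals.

Form the Lagrangian:
  L(x, lambda) = (1/2) x^T Q x + c^T x + lambda^T (A x - b)
Stationarity (grad_x L = 0): Q x + c + A^T lambda = 0.
Primal feasibility: A x = b.

This gives the KKT block system:
  [ Q   A^T ] [ x     ]   [-c ]
  [ A    0  ] [ lambda ] = [ b ]

Solving the linear system:
  x*      = (0.1765, -3.1176)
  lambda* = (-6.4706)
  f(x*)   = 20.8824

x* = (0.1765, -3.1176), lambda* = (-6.4706)


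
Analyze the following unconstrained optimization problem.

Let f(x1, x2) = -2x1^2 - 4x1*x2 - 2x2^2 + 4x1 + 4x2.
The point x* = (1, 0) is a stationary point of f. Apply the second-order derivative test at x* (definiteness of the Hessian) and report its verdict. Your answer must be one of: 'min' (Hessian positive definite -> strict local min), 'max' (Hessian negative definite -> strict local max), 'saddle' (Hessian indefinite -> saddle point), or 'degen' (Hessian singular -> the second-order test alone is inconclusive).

Compute the Hessian H = grad^2 f:
  H = [[-4, -4], [-4, -4]]
Verify stationarity: grad f(x*) = H x* + g = (0, 0).
Eigenvalues of H: -8, 0.
H has a zero eigenvalue (singular; negative semidefinite but not definite), so H is neither positive definite, negative definite, nor indefinite. The second-order test alone is inconclusive -> degen.
(Indeed, f is constant along the null direction of H through x*, so x* is not a strict local extremum.)

degen


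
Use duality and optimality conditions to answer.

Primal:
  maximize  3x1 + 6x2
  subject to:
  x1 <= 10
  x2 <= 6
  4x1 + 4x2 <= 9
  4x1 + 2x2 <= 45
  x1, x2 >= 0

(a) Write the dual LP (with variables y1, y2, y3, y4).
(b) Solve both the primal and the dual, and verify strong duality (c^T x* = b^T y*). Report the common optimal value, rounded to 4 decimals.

The standard primal-dual pair for 'max c^T x s.t. A x <= b, x >= 0' is:
  Dual:  min b^T y  s.t.  A^T y >= c,  y >= 0.

So the dual LP is:
  minimize  10y1 + 6y2 + 9y3 + 45y4
  subject to:
    y1 + 4y3 + 4y4 >= 3
    y2 + 4y3 + 2y4 >= 6
    y1, y2, y3, y4 >= 0

Solving the primal: x* = (0, 2.25).
  primal value c^T x* = 13.5.
Solving the dual: y* = (0, 0, 1.5, 0).
  dual value b^T y* = 13.5.
Strong duality: c^T x* = b^T y*. Confirmed.

13.5


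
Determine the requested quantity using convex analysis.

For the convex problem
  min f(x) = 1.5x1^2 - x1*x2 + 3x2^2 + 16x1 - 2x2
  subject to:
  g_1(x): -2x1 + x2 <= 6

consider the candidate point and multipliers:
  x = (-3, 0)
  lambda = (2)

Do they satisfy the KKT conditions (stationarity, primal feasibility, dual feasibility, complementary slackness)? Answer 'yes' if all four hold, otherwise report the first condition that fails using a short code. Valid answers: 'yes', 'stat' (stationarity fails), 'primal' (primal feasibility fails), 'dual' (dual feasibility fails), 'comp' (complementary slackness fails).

Gradient of f: grad f(x) = Q x + c = (7, 1)
Constraint values g_i(x) = a_i^T x - b_i:
  g_1((-3, 0)) = 0
Stationarity residual: grad f(x) + sum_i lambda_i a_i = (3, 3)
  -> stationarity FAILS
Primal feasibility (all g_i <= 0): OK
Dual feasibility (all lambda_i >= 0): OK
Complementary slackness (lambda_i * g_i(x) = 0 for all i): OK

Verdict: the first failing condition is stationarity -> stat.

stat


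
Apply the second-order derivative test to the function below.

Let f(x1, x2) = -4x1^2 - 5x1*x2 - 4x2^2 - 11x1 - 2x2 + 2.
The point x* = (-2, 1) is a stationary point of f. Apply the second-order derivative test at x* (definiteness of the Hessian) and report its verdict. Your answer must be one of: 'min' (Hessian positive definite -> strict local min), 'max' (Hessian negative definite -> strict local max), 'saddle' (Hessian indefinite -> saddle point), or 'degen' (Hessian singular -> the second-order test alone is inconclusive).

Compute the Hessian H = grad^2 f:
  H = [[-8, -5], [-5, -8]]
Verify stationarity: grad f(x*) = H x* + g = (0, 0).
Eigenvalues of H: -13, -3.
Both eigenvalues < 0, so H is negative definite -> x* is a strict local max.

max


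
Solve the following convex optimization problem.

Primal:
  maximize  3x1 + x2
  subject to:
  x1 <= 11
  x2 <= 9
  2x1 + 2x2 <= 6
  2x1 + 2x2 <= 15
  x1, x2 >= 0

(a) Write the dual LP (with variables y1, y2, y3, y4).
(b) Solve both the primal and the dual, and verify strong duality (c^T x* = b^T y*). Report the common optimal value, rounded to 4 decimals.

The standard primal-dual pair for 'max c^T x s.t. A x <= b, x >= 0' is:
  Dual:  min b^T y  s.t.  A^T y >= c,  y >= 0.

So the dual LP is:
  minimize  11y1 + 9y2 + 6y3 + 15y4
  subject to:
    y1 + 2y3 + 2y4 >= 3
    y2 + 2y3 + 2y4 >= 1
    y1, y2, y3, y4 >= 0

Solving the primal: x* = (3, 0).
  primal value c^T x* = 9.
Solving the dual: y* = (0, 0, 1.5, 0).
  dual value b^T y* = 9.
Strong duality: c^T x* = b^T y*. Confirmed.

9


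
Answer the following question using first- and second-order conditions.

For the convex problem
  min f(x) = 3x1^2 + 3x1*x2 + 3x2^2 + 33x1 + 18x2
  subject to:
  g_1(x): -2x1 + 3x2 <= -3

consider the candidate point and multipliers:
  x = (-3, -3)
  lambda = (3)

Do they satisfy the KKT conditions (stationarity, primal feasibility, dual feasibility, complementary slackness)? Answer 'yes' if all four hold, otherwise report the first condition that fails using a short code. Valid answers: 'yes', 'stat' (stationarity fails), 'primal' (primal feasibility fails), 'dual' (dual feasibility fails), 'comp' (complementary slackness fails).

Gradient of f: grad f(x) = Q x + c = (6, -9)
Constraint values g_i(x) = a_i^T x - b_i:
  g_1((-3, -3)) = 0
Stationarity residual: grad f(x) + sum_i lambda_i a_i = (0, 0)
  -> stationarity OK
Primal feasibility (all g_i <= 0): OK
Dual feasibility (all lambda_i >= 0): OK
Complementary slackness (lambda_i * g_i(x) = 0 for all i): OK

Verdict: yes, KKT holds.

yes
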